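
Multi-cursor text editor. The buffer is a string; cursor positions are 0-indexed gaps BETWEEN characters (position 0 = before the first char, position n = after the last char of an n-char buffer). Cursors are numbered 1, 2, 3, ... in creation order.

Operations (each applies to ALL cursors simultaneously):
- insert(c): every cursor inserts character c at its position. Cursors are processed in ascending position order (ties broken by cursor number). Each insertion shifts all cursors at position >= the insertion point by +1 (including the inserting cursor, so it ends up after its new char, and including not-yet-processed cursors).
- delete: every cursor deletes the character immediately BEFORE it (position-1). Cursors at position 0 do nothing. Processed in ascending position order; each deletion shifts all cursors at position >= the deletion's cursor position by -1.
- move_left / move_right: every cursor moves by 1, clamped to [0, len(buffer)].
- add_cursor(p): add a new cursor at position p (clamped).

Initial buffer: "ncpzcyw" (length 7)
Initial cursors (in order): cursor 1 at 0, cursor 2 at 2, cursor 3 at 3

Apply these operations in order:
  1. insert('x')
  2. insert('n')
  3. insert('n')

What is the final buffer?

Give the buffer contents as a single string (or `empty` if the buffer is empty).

After op 1 (insert('x')): buffer="xncxpxzcyw" (len 10), cursors c1@1 c2@4 c3@6, authorship 1..2.3....
After op 2 (insert('n')): buffer="xnncxnpxnzcyw" (len 13), cursors c1@2 c2@6 c3@9, authorship 11..22.33....
After op 3 (insert('n')): buffer="xnnncxnnpxnnzcyw" (len 16), cursors c1@3 c2@8 c3@12, authorship 111..222.333....

Answer: xnnncxnnpxnnzcyw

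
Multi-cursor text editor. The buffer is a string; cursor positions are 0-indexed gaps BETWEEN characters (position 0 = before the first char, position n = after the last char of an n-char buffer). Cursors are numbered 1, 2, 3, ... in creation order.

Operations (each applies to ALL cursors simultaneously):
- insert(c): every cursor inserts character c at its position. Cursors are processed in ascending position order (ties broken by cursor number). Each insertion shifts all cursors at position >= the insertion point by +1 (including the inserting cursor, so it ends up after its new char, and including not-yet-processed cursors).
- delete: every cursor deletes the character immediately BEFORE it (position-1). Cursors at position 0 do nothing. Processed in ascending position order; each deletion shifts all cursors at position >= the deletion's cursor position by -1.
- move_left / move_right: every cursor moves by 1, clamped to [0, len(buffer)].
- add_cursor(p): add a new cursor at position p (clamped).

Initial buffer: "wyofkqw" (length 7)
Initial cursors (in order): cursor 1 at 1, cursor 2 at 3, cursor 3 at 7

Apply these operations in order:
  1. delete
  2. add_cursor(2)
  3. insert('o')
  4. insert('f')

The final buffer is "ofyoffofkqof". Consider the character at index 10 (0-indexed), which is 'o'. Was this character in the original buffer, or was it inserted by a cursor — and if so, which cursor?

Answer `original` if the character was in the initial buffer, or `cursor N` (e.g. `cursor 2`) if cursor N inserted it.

Answer: cursor 3

Derivation:
After op 1 (delete): buffer="yfkq" (len 4), cursors c1@0 c2@1 c3@4, authorship ....
After op 2 (add_cursor(2)): buffer="yfkq" (len 4), cursors c1@0 c2@1 c4@2 c3@4, authorship ....
After op 3 (insert('o')): buffer="oyofokqo" (len 8), cursors c1@1 c2@3 c4@5 c3@8, authorship 1.2.4..3
After op 4 (insert('f')): buffer="ofyoffofkqof" (len 12), cursors c1@2 c2@5 c4@8 c3@12, authorship 11.22.44..33
Authorship (.=original, N=cursor N): 1 1 . 2 2 . 4 4 . . 3 3
Index 10: author = 3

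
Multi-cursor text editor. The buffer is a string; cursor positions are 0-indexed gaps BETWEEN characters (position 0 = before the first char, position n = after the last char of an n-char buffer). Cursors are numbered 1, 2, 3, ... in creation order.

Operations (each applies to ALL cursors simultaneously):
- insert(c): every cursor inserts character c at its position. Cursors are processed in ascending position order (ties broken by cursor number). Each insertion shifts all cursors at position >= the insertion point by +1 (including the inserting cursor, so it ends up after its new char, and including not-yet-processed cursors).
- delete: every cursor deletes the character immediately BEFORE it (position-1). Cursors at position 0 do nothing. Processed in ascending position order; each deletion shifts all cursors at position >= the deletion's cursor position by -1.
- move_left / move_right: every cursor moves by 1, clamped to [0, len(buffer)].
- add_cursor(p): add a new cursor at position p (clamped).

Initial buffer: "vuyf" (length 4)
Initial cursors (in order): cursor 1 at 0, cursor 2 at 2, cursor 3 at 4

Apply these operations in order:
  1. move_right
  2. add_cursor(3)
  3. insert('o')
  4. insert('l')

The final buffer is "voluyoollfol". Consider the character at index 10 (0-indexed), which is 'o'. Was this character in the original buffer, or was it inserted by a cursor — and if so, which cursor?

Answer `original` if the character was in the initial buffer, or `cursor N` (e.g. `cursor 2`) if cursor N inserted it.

After op 1 (move_right): buffer="vuyf" (len 4), cursors c1@1 c2@3 c3@4, authorship ....
After op 2 (add_cursor(3)): buffer="vuyf" (len 4), cursors c1@1 c2@3 c4@3 c3@4, authorship ....
After op 3 (insert('o')): buffer="vouyoofo" (len 8), cursors c1@2 c2@6 c4@6 c3@8, authorship .1..24.3
After op 4 (insert('l')): buffer="voluyoollfol" (len 12), cursors c1@3 c2@9 c4@9 c3@12, authorship .11..2424.33
Authorship (.=original, N=cursor N): . 1 1 . . 2 4 2 4 . 3 3
Index 10: author = 3

Answer: cursor 3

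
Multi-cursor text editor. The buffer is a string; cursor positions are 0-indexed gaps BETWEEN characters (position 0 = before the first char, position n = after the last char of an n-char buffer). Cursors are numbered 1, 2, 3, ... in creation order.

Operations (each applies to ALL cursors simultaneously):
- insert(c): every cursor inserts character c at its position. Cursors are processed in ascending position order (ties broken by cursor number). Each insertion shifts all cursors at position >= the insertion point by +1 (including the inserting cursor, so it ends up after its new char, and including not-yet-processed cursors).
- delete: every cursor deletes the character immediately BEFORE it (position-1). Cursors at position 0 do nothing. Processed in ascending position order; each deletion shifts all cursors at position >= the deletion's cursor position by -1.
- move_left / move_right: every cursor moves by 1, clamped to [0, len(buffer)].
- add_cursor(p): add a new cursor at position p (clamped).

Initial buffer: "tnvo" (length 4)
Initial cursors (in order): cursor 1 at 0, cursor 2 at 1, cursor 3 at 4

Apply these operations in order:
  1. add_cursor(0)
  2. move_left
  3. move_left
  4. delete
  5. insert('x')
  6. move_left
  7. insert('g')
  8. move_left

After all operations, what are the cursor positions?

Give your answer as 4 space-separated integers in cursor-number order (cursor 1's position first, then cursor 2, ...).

After op 1 (add_cursor(0)): buffer="tnvo" (len 4), cursors c1@0 c4@0 c2@1 c3@4, authorship ....
After op 2 (move_left): buffer="tnvo" (len 4), cursors c1@0 c2@0 c4@0 c3@3, authorship ....
After op 3 (move_left): buffer="tnvo" (len 4), cursors c1@0 c2@0 c4@0 c3@2, authorship ....
After op 4 (delete): buffer="tvo" (len 3), cursors c1@0 c2@0 c4@0 c3@1, authorship ...
After op 5 (insert('x')): buffer="xxxtxvo" (len 7), cursors c1@3 c2@3 c4@3 c3@5, authorship 124.3..
After op 6 (move_left): buffer="xxxtxvo" (len 7), cursors c1@2 c2@2 c4@2 c3@4, authorship 124.3..
After op 7 (insert('g')): buffer="xxgggxtgxvo" (len 11), cursors c1@5 c2@5 c4@5 c3@8, authorship 121244.33..
After op 8 (move_left): buffer="xxgggxtgxvo" (len 11), cursors c1@4 c2@4 c4@4 c3@7, authorship 121244.33..

Answer: 4 4 7 4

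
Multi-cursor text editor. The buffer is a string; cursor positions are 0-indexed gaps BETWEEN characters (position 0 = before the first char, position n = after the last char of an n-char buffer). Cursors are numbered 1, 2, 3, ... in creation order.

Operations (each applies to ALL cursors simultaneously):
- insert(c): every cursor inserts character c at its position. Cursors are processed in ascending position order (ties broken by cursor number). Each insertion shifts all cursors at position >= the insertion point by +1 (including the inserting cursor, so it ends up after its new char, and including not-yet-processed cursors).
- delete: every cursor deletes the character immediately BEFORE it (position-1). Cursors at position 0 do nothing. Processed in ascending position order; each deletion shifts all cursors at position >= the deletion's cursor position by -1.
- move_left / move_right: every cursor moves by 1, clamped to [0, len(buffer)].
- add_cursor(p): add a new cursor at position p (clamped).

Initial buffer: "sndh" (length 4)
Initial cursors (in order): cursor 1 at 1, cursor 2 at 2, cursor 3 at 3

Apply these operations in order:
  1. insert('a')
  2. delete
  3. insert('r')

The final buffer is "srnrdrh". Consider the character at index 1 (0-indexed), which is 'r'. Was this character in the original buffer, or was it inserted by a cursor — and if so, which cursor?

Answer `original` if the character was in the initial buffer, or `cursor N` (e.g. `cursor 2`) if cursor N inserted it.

After op 1 (insert('a')): buffer="sanadah" (len 7), cursors c1@2 c2@4 c3@6, authorship .1.2.3.
After op 2 (delete): buffer="sndh" (len 4), cursors c1@1 c2@2 c3@3, authorship ....
After op 3 (insert('r')): buffer="srnrdrh" (len 7), cursors c1@2 c2@4 c3@6, authorship .1.2.3.
Authorship (.=original, N=cursor N): . 1 . 2 . 3 .
Index 1: author = 1

Answer: cursor 1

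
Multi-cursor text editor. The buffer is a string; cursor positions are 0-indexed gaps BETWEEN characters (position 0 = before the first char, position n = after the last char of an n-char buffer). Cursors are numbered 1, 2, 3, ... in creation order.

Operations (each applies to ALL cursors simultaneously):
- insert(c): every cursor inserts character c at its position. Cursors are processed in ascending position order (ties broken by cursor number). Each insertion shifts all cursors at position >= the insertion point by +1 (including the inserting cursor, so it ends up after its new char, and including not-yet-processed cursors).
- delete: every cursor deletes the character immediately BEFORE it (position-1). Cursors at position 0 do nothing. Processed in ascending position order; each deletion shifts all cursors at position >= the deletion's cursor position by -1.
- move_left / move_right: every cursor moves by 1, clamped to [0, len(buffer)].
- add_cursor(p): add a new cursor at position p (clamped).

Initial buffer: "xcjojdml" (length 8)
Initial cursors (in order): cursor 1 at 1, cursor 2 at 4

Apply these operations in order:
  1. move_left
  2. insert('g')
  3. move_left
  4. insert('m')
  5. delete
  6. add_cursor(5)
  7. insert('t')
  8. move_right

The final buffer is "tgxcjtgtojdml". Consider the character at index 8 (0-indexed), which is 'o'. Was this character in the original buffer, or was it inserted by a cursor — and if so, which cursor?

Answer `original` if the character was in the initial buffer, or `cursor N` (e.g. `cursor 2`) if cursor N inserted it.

After op 1 (move_left): buffer="xcjojdml" (len 8), cursors c1@0 c2@3, authorship ........
After op 2 (insert('g')): buffer="gxcjgojdml" (len 10), cursors c1@1 c2@5, authorship 1...2.....
After op 3 (move_left): buffer="gxcjgojdml" (len 10), cursors c1@0 c2@4, authorship 1...2.....
After op 4 (insert('m')): buffer="mgxcjmgojdml" (len 12), cursors c1@1 c2@6, authorship 11...22.....
After op 5 (delete): buffer="gxcjgojdml" (len 10), cursors c1@0 c2@4, authorship 1...2.....
After op 6 (add_cursor(5)): buffer="gxcjgojdml" (len 10), cursors c1@0 c2@4 c3@5, authorship 1...2.....
After op 7 (insert('t')): buffer="tgxcjtgtojdml" (len 13), cursors c1@1 c2@6 c3@8, authorship 11...223.....
After op 8 (move_right): buffer="tgxcjtgtojdml" (len 13), cursors c1@2 c2@7 c3@9, authorship 11...223.....
Authorship (.=original, N=cursor N): 1 1 . . . 2 2 3 . . . . .
Index 8: author = original

Answer: original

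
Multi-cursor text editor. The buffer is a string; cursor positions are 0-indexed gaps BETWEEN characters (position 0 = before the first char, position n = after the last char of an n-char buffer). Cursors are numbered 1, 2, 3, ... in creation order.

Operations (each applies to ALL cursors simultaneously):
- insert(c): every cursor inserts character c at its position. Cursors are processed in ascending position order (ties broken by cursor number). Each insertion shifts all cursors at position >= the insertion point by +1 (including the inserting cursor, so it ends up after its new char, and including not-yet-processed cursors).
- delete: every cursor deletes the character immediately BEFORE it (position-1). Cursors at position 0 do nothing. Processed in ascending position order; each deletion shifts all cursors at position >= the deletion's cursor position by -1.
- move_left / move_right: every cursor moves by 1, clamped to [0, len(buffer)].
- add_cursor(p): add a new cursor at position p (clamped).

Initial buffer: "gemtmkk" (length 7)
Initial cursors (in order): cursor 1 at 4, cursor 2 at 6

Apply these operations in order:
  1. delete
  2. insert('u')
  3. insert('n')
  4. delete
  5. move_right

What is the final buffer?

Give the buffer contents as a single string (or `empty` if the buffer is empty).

After op 1 (delete): buffer="gemmk" (len 5), cursors c1@3 c2@4, authorship .....
After op 2 (insert('u')): buffer="gemumuk" (len 7), cursors c1@4 c2@6, authorship ...1.2.
After op 3 (insert('n')): buffer="gemunmunk" (len 9), cursors c1@5 c2@8, authorship ...11.22.
After op 4 (delete): buffer="gemumuk" (len 7), cursors c1@4 c2@6, authorship ...1.2.
After op 5 (move_right): buffer="gemumuk" (len 7), cursors c1@5 c2@7, authorship ...1.2.

Answer: gemumuk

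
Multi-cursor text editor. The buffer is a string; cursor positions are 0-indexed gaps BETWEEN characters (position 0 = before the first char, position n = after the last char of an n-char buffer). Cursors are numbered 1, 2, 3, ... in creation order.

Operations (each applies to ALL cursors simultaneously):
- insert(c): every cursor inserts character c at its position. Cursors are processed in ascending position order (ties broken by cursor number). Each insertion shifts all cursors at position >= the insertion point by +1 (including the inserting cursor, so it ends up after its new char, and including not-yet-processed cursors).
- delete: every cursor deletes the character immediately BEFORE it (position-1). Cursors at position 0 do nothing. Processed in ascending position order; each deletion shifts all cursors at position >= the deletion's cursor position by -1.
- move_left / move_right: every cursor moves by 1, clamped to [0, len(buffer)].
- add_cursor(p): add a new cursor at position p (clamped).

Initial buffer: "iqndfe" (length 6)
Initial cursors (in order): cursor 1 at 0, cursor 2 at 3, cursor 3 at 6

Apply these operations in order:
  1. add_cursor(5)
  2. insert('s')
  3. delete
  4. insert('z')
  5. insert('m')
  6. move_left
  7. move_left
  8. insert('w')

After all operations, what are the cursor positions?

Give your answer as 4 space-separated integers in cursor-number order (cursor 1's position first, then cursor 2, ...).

Answer: 1 7 16 12

Derivation:
After op 1 (add_cursor(5)): buffer="iqndfe" (len 6), cursors c1@0 c2@3 c4@5 c3@6, authorship ......
After op 2 (insert('s')): buffer="siqnsdfses" (len 10), cursors c1@1 c2@5 c4@8 c3@10, authorship 1...2..4.3
After op 3 (delete): buffer="iqndfe" (len 6), cursors c1@0 c2@3 c4@5 c3@6, authorship ......
After op 4 (insert('z')): buffer="ziqnzdfzez" (len 10), cursors c1@1 c2@5 c4@8 c3@10, authorship 1...2..4.3
After op 5 (insert('m')): buffer="zmiqnzmdfzmezm" (len 14), cursors c1@2 c2@7 c4@11 c3@14, authorship 11...22..44.33
After op 6 (move_left): buffer="zmiqnzmdfzmezm" (len 14), cursors c1@1 c2@6 c4@10 c3@13, authorship 11...22..44.33
After op 7 (move_left): buffer="zmiqnzmdfzmezm" (len 14), cursors c1@0 c2@5 c4@9 c3@12, authorship 11...22..44.33
After op 8 (insert('w')): buffer="wzmiqnwzmdfwzmewzm" (len 18), cursors c1@1 c2@7 c4@12 c3@16, authorship 111...222..444.333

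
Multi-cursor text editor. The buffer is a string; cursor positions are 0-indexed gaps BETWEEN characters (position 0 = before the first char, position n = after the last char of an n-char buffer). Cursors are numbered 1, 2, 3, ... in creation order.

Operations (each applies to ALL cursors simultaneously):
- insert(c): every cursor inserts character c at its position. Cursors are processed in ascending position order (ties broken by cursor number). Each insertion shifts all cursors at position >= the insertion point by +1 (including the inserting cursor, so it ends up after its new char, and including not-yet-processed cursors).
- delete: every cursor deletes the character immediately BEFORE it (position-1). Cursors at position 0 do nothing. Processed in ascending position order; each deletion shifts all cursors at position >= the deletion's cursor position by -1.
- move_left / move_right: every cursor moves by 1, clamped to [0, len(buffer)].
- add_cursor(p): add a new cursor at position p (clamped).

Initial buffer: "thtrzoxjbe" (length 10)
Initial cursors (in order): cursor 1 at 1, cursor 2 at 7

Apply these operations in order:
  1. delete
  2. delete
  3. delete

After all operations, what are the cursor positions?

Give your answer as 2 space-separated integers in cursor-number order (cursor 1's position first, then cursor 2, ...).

After op 1 (delete): buffer="htrzojbe" (len 8), cursors c1@0 c2@5, authorship ........
After op 2 (delete): buffer="htrzjbe" (len 7), cursors c1@0 c2@4, authorship .......
After op 3 (delete): buffer="htrjbe" (len 6), cursors c1@0 c2@3, authorship ......

Answer: 0 3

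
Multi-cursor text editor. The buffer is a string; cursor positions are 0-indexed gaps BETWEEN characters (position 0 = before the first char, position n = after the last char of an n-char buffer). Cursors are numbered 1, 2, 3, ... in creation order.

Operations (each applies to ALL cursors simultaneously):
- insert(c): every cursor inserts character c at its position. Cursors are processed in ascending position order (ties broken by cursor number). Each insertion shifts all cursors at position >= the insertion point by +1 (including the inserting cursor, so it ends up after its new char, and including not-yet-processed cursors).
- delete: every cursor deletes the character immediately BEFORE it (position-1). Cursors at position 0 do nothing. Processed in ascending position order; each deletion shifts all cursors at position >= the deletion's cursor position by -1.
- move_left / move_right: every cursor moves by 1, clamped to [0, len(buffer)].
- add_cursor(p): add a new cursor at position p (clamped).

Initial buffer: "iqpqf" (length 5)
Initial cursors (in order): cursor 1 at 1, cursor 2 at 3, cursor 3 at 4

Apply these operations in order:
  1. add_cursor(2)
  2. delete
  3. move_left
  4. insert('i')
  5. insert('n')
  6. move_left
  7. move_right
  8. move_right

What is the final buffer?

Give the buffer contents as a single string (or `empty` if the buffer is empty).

After op 1 (add_cursor(2)): buffer="iqpqf" (len 5), cursors c1@1 c4@2 c2@3 c3@4, authorship .....
After op 2 (delete): buffer="f" (len 1), cursors c1@0 c2@0 c3@0 c4@0, authorship .
After op 3 (move_left): buffer="f" (len 1), cursors c1@0 c2@0 c3@0 c4@0, authorship .
After op 4 (insert('i')): buffer="iiiif" (len 5), cursors c1@4 c2@4 c3@4 c4@4, authorship 1234.
After op 5 (insert('n')): buffer="iiiinnnnf" (len 9), cursors c1@8 c2@8 c3@8 c4@8, authorship 12341234.
After op 6 (move_left): buffer="iiiinnnnf" (len 9), cursors c1@7 c2@7 c3@7 c4@7, authorship 12341234.
After op 7 (move_right): buffer="iiiinnnnf" (len 9), cursors c1@8 c2@8 c3@8 c4@8, authorship 12341234.
After op 8 (move_right): buffer="iiiinnnnf" (len 9), cursors c1@9 c2@9 c3@9 c4@9, authorship 12341234.

Answer: iiiinnnnf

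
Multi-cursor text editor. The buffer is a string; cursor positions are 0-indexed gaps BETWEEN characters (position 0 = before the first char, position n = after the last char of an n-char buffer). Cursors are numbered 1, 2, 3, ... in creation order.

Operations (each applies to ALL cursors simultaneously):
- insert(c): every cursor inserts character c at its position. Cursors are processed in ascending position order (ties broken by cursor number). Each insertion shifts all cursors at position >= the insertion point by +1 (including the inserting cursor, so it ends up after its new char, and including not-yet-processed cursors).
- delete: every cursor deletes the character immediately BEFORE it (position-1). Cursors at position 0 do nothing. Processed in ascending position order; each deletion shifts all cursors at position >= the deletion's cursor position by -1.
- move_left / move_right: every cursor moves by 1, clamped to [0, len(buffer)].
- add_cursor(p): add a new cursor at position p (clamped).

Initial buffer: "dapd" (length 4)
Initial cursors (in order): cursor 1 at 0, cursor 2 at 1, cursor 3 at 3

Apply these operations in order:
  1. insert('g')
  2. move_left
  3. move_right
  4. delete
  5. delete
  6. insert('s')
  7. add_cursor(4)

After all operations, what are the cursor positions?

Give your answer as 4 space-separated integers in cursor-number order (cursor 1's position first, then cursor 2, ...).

After op 1 (insert('g')): buffer="gdgapgd" (len 7), cursors c1@1 c2@3 c3@6, authorship 1.2..3.
After op 2 (move_left): buffer="gdgapgd" (len 7), cursors c1@0 c2@2 c3@5, authorship 1.2..3.
After op 3 (move_right): buffer="gdgapgd" (len 7), cursors c1@1 c2@3 c3@6, authorship 1.2..3.
After op 4 (delete): buffer="dapd" (len 4), cursors c1@0 c2@1 c3@3, authorship ....
After op 5 (delete): buffer="ad" (len 2), cursors c1@0 c2@0 c3@1, authorship ..
After op 6 (insert('s')): buffer="ssasd" (len 5), cursors c1@2 c2@2 c3@4, authorship 12.3.
After op 7 (add_cursor(4)): buffer="ssasd" (len 5), cursors c1@2 c2@2 c3@4 c4@4, authorship 12.3.

Answer: 2 2 4 4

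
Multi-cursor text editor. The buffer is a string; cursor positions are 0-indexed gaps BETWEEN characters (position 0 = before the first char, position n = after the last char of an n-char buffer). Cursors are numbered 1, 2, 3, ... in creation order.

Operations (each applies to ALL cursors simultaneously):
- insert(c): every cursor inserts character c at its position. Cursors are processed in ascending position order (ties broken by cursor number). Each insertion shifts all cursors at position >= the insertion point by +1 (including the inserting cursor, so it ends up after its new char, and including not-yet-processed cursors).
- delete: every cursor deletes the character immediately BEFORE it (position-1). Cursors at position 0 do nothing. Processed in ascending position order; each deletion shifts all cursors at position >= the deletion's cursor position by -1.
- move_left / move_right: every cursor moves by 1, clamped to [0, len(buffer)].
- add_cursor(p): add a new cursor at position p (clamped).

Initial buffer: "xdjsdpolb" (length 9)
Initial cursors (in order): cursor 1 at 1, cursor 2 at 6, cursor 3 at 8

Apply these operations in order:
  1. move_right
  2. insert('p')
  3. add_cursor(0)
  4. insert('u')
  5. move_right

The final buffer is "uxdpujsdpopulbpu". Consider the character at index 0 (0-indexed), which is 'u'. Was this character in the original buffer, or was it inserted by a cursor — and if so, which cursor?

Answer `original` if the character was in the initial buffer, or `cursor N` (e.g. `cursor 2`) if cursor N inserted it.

After op 1 (move_right): buffer="xdjsdpolb" (len 9), cursors c1@2 c2@7 c3@9, authorship .........
After op 2 (insert('p')): buffer="xdpjsdpoplbp" (len 12), cursors c1@3 c2@9 c3@12, authorship ..1.....2..3
After op 3 (add_cursor(0)): buffer="xdpjsdpoplbp" (len 12), cursors c4@0 c1@3 c2@9 c3@12, authorship ..1.....2..3
After op 4 (insert('u')): buffer="uxdpujsdpopulbpu" (len 16), cursors c4@1 c1@5 c2@12 c3@16, authorship 4..11.....22..33
After op 5 (move_right): buffer="uxdpujsdpopulbpu" (len 16), cursors c4@2 c1@6 c2@13 c3@16, authorship 4..11.....22..33
Authorship (.=original, N=cursor N): 4 . . 1 1 . . . . . 2 2 . . 3 3
Index 0: author = 4

Answer: cursor 4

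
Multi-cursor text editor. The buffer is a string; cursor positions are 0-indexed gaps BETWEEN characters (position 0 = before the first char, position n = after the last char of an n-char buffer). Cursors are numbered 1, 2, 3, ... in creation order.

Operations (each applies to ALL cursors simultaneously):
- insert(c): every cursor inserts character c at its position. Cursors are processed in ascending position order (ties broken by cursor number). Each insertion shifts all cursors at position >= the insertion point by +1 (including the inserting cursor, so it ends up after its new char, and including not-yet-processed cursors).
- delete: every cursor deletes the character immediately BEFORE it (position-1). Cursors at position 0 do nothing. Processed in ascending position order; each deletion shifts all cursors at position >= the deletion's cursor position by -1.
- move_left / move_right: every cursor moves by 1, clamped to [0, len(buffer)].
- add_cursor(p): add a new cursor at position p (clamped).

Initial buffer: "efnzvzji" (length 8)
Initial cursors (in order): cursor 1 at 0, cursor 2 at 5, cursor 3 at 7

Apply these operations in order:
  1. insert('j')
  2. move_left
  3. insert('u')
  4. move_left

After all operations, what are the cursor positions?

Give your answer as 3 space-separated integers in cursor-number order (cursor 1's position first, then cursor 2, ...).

Answer: 0 7 11

Derivation:
After op 1 (insert('j')): buffer="jefnzvjzjji" (len 11), cursors c1@1 c2@7 c3@10, authorship 1.....2..3.
After op 2 (move_left): buffer="jefnzvjzjji" (len 11), cursors c1@0 c2@6 c3@9, authorship 1.....2..3.
After op 3 (insert('u')): buffer="ujefnzvujzjuji" (len 14), cursors c1@1 c2@8 c3@12, authorship 11.....22..33.
After op 4 (move_left): buffer="ujefnzvujzjuji" (len 14), cursors c1@0 c2@7 c3@11, authorship 11.....22..33.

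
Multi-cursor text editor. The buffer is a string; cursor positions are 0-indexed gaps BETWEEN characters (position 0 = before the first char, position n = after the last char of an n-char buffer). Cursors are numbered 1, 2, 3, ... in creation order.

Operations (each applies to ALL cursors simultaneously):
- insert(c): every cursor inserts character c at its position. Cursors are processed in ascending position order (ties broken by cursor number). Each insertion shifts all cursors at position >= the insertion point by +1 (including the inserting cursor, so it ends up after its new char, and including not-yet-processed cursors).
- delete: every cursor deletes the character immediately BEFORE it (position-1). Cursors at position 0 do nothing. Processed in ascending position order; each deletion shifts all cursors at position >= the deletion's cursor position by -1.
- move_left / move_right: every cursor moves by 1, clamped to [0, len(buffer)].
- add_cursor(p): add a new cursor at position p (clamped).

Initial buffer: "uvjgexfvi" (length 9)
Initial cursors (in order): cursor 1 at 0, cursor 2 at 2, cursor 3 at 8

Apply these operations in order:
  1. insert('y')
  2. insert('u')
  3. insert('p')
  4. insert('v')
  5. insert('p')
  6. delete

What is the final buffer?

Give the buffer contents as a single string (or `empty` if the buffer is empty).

Answer: yupvuvyupvjgexfvyupvi

Derivation:
After op 1 (insert('y')): buffer="yuvyjgexfvyi" (len 12), cursors c1@1 c2@4 c3@11, authorship 1..2......3.
After op 2 (insert('u')): buffer="yuuvyujgexfvyui" (len 15), cursors c1@2 c2@6 c3@14, authorship 11..22......33.
After op 3 (insert('p')): buffer="yupuvyupjgexfvyupi" (len 18), cursors c1@3 c2@8 c3@17, authorship 111..222......333.
After op 4 (insert('v')): buffer="yupvuvyupvjgexfvyupvi" (len 21), cursors c1@4 c2@10 c3@20, authorship 1111..2222......3333.
After op 5 (insert('p')): buffer="yupvpuvyupvpjgexfvyupvpi" (len 24), cursors c1@5 c2@12 c3@23, authorship 11111..22222......33333.
After op 6 (delete): buffer="yupvuvyupvjgexfvyupvi" (len 21), cursors c1@4 c2@10 c3@20, authorship 1111..2222......3333.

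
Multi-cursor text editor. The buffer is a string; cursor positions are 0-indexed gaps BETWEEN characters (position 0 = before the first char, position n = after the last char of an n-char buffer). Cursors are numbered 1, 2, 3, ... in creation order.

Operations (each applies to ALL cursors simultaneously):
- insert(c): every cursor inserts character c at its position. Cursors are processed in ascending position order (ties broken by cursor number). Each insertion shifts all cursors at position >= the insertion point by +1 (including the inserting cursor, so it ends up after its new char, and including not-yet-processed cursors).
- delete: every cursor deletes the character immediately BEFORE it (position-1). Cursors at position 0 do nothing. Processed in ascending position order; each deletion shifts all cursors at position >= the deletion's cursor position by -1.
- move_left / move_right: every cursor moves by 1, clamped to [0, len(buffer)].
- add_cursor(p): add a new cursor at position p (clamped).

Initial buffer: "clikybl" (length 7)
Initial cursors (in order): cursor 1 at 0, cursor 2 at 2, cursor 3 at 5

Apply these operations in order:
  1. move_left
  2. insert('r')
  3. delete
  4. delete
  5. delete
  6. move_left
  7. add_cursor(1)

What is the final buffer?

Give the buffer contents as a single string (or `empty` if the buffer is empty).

Answer: lybl

Derivation:
After op 1 (move_left): buffer="clikybl" (len 7), cursors c1@0 c2@1 c3@4, authorship .......
After op 2 (insert('r')): buffer="rcrlikrybl" (len 10), cursors c1@1 c2@3 c3@7, authorship 1.2...3...
After op 3 (delete): buffer="clikybl" (len 7), cursors c1@0 c2@1 c3@4, authorship .......
After op 4 (delete): buffer="liybl" (len 5), cursors c1@0 c2@0 c3@2, authorship .....
After op 5 (delete): buffer="lybl" (len 4), cursors c1@0 c2@0 c3@1, authorship ....
After op 6 (move_left): buffer="lybl" (len 4), cursors c1@0 c2@0 c3@0, authorship ....
After op 7 (add_cursor(1)): buffer="lybl" (len 4), cursors c1@0 c2@0 c3@0 c4@1, authorship ....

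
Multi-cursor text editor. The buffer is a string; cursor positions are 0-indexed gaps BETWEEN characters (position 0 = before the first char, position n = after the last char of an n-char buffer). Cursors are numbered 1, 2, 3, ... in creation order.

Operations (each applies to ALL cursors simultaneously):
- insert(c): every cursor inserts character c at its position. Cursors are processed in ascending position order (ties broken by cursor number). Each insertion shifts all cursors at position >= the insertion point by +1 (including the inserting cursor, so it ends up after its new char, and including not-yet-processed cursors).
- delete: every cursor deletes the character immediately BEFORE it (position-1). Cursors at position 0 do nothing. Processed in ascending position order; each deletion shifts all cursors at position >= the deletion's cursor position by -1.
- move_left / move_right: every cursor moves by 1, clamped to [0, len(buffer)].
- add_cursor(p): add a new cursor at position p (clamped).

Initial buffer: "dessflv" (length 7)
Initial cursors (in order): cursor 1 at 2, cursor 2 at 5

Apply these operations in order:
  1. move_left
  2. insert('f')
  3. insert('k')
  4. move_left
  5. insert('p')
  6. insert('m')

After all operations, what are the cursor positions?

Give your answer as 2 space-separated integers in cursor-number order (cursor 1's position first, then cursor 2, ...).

Answer: 4 11

Derivation:
After op 1 (move_left): buffer="dessflv" (len 7), cursors c1@1 c2@4, authorship .......
After op 2 (insert('f')): buffer="dfessfflv" (len 9), cursors c1@2 c2@6, authorship .1...2...
After op 3 (insert('k')): buffer="dfkessfkflv" (len 11), cursors c1@3 c2@8, authorship .11...22...
After op 4 (move_left): buffer="dfkessfkflv" (len 11), cursors c1@2 c2@7, authorship .11...22...
After op 5 (insert('p')): buffer="dfpkessfpkflv" (len 13), cursors c1@3 c2@9, authorship .111...222...
After op 6 (insert('m')): buffer="dfpmkessfpmkflv" (len 15), cursors c1@4 c2@11, authorship .1111...2222...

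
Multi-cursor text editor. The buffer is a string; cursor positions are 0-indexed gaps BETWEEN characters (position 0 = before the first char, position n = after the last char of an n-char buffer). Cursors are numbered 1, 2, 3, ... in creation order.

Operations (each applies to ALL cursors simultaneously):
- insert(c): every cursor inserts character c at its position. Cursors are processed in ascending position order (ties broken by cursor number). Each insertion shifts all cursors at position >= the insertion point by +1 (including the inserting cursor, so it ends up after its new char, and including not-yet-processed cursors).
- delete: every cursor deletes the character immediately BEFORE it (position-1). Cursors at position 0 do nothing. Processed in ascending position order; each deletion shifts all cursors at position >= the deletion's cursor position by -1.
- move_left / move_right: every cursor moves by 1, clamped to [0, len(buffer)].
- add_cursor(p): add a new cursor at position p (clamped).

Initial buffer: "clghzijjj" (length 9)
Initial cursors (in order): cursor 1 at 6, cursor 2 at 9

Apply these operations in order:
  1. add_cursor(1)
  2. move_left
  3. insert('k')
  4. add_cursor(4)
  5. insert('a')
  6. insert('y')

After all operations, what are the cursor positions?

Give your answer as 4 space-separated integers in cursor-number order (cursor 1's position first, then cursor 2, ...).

After op 1 (add_cursor(1)): buffer="clghzijjj" (len 9), cursors c3@1 c1@6 c2@9, authorship .........
After op 2 (move_left): buffer="clghzijjj" (len 9), cursors c3@0 c1@5 c2@8, authorship .........
After op 3 (insert('k')): buffer="kclghzkijjkj" (len 12), cursors c3@1 c1@7 c2@11, authorship 3.....1...2.
After op 4 (add_cursor(4)): buffer="kclghzkijjkj" (len 12), cursors c3@1 c4@4 c1@7 c2@11, authorship 3.....1...2.
After op 5 (insert('a')): buffer="kaclgahzkaijjkaj" (len 16), cursors c3@2 c4@6 c1@10 c2@15, authorship 33...4..11...22.
After op 6 (insert('y')): buffer="kayclgayhzkayijjkayj" (len 20), cursors c3@3 c4@8 c1@13 c2@19, authorship 333...44..111...222.

Answer: 13 19 3 8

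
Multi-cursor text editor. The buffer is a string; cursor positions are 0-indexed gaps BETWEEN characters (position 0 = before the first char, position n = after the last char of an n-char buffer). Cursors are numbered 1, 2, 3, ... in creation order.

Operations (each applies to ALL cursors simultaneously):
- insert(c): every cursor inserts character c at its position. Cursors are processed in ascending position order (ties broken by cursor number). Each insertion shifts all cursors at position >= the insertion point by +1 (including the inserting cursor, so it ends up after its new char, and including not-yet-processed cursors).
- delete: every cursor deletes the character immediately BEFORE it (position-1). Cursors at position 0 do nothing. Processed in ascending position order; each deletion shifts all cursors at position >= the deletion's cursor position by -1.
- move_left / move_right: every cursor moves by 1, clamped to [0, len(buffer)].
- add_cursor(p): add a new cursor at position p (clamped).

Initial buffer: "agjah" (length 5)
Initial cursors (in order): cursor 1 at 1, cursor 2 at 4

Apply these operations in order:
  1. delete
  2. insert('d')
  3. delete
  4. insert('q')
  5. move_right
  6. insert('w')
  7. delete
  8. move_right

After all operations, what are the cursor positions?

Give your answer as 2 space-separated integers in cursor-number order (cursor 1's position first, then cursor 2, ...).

Answer: 3 5

Derivation:
After op 1 (delete): buffer="gjh" (len 3), cursors c1@0 c2@2, authorship ...
After op 2 (insert('d')): buffer="dgjdh" (len 5), cursors c1@1 c2@4, authorship 1..2.
After op 3 (delete): buffer="gjh" (len 3), cursors c1@0 c2@2, authorship ...
After op 4 (insert('q')): buffer="qgjqh" (len 5), cursors c1@1 c2@4, authorship 1..2.
After op 5 (move_right): buffer="qgjqh" (len 5), cursors c1@2 c2@5, authorship 1..2.
After op 6 (insert('w')): buffer="qgwjqhw" (len 7), cursors c1@3 c2@7, authorship 1.1.2.2
After op 7 (delete): buffer="qgjqh" (len 5), cursors c1@2 c2@5, authorship 1..2.
After op 8 (move_right): buffer="qgjqh" (len 5), cursors c1@3 c2@5, authorship 1..2.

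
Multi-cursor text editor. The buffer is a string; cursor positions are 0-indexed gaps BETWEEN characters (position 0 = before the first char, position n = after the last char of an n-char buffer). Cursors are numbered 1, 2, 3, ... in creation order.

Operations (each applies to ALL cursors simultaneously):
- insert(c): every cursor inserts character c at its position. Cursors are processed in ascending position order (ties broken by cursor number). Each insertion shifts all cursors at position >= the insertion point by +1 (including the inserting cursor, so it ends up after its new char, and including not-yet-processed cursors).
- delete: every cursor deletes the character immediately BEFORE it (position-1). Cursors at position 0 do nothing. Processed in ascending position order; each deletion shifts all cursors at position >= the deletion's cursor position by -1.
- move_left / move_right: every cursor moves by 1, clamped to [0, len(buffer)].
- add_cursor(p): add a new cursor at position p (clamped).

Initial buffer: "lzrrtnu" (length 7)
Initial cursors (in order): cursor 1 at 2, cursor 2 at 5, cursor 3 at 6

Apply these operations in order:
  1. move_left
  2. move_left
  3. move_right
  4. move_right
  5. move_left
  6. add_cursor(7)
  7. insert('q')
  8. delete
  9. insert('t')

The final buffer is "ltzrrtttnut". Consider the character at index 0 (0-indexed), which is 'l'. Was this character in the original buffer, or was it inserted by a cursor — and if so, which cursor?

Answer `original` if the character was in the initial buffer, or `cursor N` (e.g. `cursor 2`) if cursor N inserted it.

Answer: original

Derivation:
After op 1 (move_left): buffer="lzrrtnu" (len 7), cursors c1@1 c2@4 c3@5, authorship .......
After op 2 (move_left): buffer="lzrrtnu" (len 7), cursors c1@0 c2@3 c3@4, authorship .......
After op 3 (move_right): buffer="lzrrtnu" (len 7), cursors c1@1 c2@4 c3@5, authorship .......
After op 4 (move_right): buffer="lzrrtnu" (len 7), cursors c1@2 c2@5 c3@6, authorship .......
After op 5 (move_left): buffer="lzrrtnu" (len 7), cursors c1@1 c2@4 c3@5, authorship .......
After op 6 (add_cursor(7)): buffer="lzrrtnu" (len 7), cursors c1@1 c2@4 c3@5 c4@7, authorship .......
After op 7 (insert('q')): buffer="lqzrrqtqnuq" (len 11), cursors c1@2 c2@6 c3@8 c4@11, authorship .1...2.3..4
After op 8 (delete): buffer="lzrrtnu" (len 7), cursors c1@1 c2@4 c3@5 c4@7, authorship .......
After op 9 (insert('t')): buffer="ltzrrtttnut" (len 11), cursors c1@2 c2@6 c3@8 c4@11, authorship .1...2.3..4
Authorship (.=original, N=cursor N): . 1 . . . 2 . 3 . . 4
Index 0: author = original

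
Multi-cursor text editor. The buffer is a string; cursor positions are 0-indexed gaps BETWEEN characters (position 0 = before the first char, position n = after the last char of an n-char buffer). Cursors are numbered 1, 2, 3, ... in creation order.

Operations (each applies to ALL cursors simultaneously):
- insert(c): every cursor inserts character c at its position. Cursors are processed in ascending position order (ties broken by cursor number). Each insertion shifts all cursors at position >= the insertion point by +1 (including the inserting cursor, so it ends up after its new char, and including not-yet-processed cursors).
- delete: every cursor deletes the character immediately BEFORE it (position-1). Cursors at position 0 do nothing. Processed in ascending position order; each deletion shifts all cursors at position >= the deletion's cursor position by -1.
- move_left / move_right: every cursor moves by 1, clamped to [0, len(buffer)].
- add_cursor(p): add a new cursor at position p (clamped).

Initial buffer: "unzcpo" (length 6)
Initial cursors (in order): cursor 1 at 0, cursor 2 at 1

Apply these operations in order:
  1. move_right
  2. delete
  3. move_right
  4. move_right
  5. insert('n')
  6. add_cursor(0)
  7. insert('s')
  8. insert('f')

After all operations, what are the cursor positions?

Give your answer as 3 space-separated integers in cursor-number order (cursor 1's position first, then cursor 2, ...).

Answer: 10 10 2

Derivation:
After op 1 (move_right): buffer="unzcpo" (len 6), cursors c1@1 c2@2, authorship ......
After op 2 (delete): buffer="zcpo" (len 4), cursors c1@0 c2@0, authorship ....
After op 3 (move_right): buffer="zcpo" (len 4), cursors c1@1 c2@1, authorship ....
After op 4 (move_right): buffer="zcpo" (len 4), cursors c1@2 c2@2, authorship ....
After op 5 (insert('n')): buffer="zcnnpo" (len 6), cursors c1@4 c2@4, authorship ..12..
After op 6 (add_cursor(0)): buffer="zcnnpo" (len 6), cursors c3@0 c1@4 c2@4, authorship ..12..
After op 7 (insert('s')): buffer="szcnnsspo" (len 9), cursors c3@1 c1@7 c2@7, authorship 3..1212..
After op 8 (insert('f')): buffer="sfzcnnssffpo" (len 12), cursors c3@2 c1@10 c2@10, authorship 33..121212..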